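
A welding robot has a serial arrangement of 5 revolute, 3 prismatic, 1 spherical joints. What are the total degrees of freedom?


Given: serial robot with 5 revolute, 3 prismatic, 1 spherical joints
DOF contribution per joint type: revolute=1, prismatic=1, spherical=3, fixed=0
DOF = 5*1 + 3*1 + 1*3
DOF = 11

11


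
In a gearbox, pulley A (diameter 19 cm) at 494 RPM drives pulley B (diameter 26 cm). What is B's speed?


Given: D1 = 19 cm, w1 = 494 RPM, D2 = 26 cm
Using D1*w1 = D2*w2
w2 = D1*w1 / D2
w2 = 19*494 / 26
w2 = 9386 / 26
w2 = 361 RPM

361 RPM


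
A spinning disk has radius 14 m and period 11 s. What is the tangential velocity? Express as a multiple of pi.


Given: radius r = 14 m, period T = 11 s
Using v = 2*pi*r / T
v = 2*pi*14 / 11
v = 28*pi / 11
v = 28/11*pi m/s

28/11*pi m/s


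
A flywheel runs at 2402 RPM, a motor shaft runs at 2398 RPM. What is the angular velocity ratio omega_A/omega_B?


Given: RPM_A = 2402, RPM_B = 2398
omega = 2*pi*RPM/60, so omega_A/omega_B = RPM_A / RPM_B
omega_A/omega_B = 2402 / 2398
omega_A/omega_B = 1201/1199

1201/1199


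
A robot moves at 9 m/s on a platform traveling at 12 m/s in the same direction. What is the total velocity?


Given: object velocity = 9 m/s, platform velocity = 12 m/s (same direction)
Using classical velocity addition: v_total = v_object + v_platform
v_total = 9 + 12
v_total = 21 m/s

21 m/s


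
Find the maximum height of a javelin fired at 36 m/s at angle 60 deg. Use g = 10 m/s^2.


Given: v0 = 36 m/s, theta = 60 deg, g = 10 m/s^2
sin^2(60) = 3/4
Using H = v0^2 * sin^2(theta) / (2*g)
H = 36^2 * 3/4 / (2*10)
H = 1296 * 3/4 / 20
H = 972 / 20
H = 243/5 m

243/5 m


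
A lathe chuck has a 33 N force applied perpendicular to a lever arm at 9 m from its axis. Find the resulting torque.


Given: F = 33 N, r = 9 m, angle = 90 deg (perpendicular)
Using tau = F * r * sin(90)
sin(90) = 1
tau = 33 * 9 * 1
tau = 297 Nm

297 Nm


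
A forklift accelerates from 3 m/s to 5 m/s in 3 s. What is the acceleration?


Given: initial velocity v0 = 3 m/s, final velocity v = 5 m/s, time t = 3 s
Using a = (v - v0) / t
a = (5 - 3) / 3
a = 2 / 3
a = 2/3 m/s^2

2/3 m/s^2


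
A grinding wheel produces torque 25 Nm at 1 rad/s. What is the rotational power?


Given: tau = 25 Nm, omega = 1 rad/s
Using P = tau * omega
P = 25 * 1
P = 25 W

25 W


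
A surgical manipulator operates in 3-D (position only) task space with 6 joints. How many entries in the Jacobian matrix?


Given: task space dimension = 3, joints = 6
Jacobian is a 3 x 6 matrix
Total entries = rows * columns
Total = 3 * 6
Total = 18

18


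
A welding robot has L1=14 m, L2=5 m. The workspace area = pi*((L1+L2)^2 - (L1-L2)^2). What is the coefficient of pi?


Given: L1 = 14, L2 = 5
(L1+L2)^2 = (19)^2 = 361
(L1-L2)^2 = (9)^2 = 81
Difference = 361 - 81 = 280
This equals 4*L1*L2 = 4*14*5 = 280
Workspace area = 280*pi

280


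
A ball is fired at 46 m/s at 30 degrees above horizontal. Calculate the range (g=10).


Given: v0 = 46 m/s, theta = 30 deg, g = 10 m/s^2
sin(2*30) = sin(60) = sqrt(3)/2
Using R = v0^2 * sin(2*theta) / g
R = 46^2 * (sqrt(3)/2) / 10
R = 2116 * sqrt(3) / 20
R = 529/5*sqrt(3) m

529/5*sqrt(3) m


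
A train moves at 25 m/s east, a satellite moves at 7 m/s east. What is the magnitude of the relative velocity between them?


Given: v_A = 25 m/s east, v_B = 7 m/s east
Both move in the same direction; relative speed = |v_A - v_B|
|25 - 7| = |18|
= 18 m/s

18 m/s


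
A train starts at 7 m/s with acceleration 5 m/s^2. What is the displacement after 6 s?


Given: v0 = 7 m/s, a = 5 m/s^2, t = 6 s
Using s = v0*t + (1/2)*a*t^2
s = 7*6 + (1/2)*5*6^2
s = 42 + (1/2)*180
s = 42 + 90
s = 132

132 m


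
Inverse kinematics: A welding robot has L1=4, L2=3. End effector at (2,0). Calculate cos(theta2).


Given: L1 = 4, L2 = 3, target (x, y) = (2, 0)
Using cos(theta2) = (x^2 + y^2 - L1^2 - L2^2) / (2*L1*L2)
x^2 + y^2 = 2^2 + 0 = 4
L1^2 + L2^2 = 16 + 9 = 25
Numerator = 4 - 25 = -21
Denominator = 2*4*3 = 24
cos(theta2) = -21/24 = -7/8

-7/8


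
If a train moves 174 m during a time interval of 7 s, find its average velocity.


Given: distance d = 174 m, time t = 7 s
Using v = d / t
v = 174 / 7
v = 174/7 m/s

174/7 m/s


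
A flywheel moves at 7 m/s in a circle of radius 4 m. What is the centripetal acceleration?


Given: v = 7 m/s, r = 4 m
Using a_c = v^2 / r
a_c = 7^2 / 4
a_c = 49 / 4
a_c = 49/4 m/s^2

49/4 m/s^2


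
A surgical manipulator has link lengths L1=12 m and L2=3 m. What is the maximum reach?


Given: L1 = 12 m, L2 = 3 m
For a 2-link planar arm, max reach = L1 + L2 (fully extended)
Max reach = 12 + 3
Max reach = 15 m

15 m


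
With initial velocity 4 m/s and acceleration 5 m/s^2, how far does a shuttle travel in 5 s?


Given: v0 = 4 m/s, a = 5 m/s^2, t = 5 s
Using s = v0*t + (1/2)*a*t^2
s = 4*5 + (1/2)*5*5^2
s = 20 + (1/2)*125
s = 20 + 125/2
s = 165/2

165/2 m


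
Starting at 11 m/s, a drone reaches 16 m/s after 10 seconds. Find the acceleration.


Given: initial velocity v0 = 11 m/s, final velocity v = 16 m/s, time t = 10 s
Using a = (v - v0) / t
a = (16 - 11) / 10
a = 5 / 10
a = 1/2 m/s^2

1/2 m/s^2


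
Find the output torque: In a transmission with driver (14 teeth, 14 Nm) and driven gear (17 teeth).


Given: N1 = 14, N2 = 17, T1 = 14 Nm
Using T2/T1 = N2/N1
T2 = T1 * N2 / N1
T2 = 14 * 17 / 14
T2 = 238 / 14
T2 = 17 Nm

17 Nm


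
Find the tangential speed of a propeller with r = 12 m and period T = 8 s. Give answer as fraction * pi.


Given: radius r = 12 m, period T = 8 s
Using v = 2*pi*r / T
v = 2*pi*12 / 8
v = 24*pi / 8
v = 3*pi m/s

3*pi m/s


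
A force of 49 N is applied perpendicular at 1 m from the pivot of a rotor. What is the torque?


Given: F = 49 N, r = 1 m, angle = 90 deg (perpendicular)
Using tau = F * r * sin(90)
sin(90) = 1
tau = 49 * 1 * 1
tau = 49 Nm

49 Nm


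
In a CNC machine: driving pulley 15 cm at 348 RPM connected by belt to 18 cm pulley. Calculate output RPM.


Given: D1 = 15 cm, w1 = 348 RPM, D2 = 18 cm
Using D1*w1 = D2*w2
w2 = D1*w1 / D2
w2 = 15*348 / 18
w2 = 5220 / 18
w2 = 290 RPM

290 RPM


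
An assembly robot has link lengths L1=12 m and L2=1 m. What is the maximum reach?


Given: L1 = 12 m, L2 = 1 m
For a 2-link planar arm, max reach = L1 + L2 (fully extended)
Max reach = 12 + 1
Max reach = 13 m

13 m


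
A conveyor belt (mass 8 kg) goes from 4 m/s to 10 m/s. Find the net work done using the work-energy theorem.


Given: m = 8 kg, v0 = 4 m/s, v = 10 m/s
Using W = (1/2)*m*(v^2 - v0^2)
v^2 = 10^2 = 100
v0^2 = 4^2 = 16
v^2 - v0^2 = 100 - 16 = 84
W = (1/2)*8*84 = 336 J

336 J


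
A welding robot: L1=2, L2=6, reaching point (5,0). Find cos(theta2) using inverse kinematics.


Given: L1 = 2, L2 = 6, target (x, y) = (5, 0)
Using cos(theta2) = (x^2 + y^2 - L1^2 - L2^2) / (2*L1*L2)
x^2 + y^2 = 5^2 + 0 = 25
L1^2 + L2^2 = 4 + 36 = 40
Numerator = 25 - 40 = -15
Denominator = 2*2*6 = 24
cos(theta2) = -15/24 = -5/8

-5/8


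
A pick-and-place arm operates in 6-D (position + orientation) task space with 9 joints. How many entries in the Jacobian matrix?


Given: task space dimension = 6, joints = 9
Jacobian is a 6 x 9 matrix
Total entries = rows * columns
Total = 6 * 9
Total = 54

54


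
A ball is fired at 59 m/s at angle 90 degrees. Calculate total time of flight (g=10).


Given: v0 = 59 m/s, theta = 90 deg, g = 10 m/s^2
sin(90) = 1
Using T = 2*v0*sin(theta) / g
T = 2*59*1 / 10
T = 118 / 10
T = 59/5 s

59/5 s


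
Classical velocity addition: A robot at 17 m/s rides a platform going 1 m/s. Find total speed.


Given: object velocity = 17 m/s, platform velocity = 1 m/s (same direction)
Using classical velocity addition: v_total = v_object + v_platform
v_total = 17 + 1
v_total = 18 m/s

18 m/s


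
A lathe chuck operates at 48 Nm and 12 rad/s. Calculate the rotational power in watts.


Given: tau = 48 Nm, omega = 12 rad/s
Using P = tau * omega
P = 48 * 12
P = 576 W

576 W


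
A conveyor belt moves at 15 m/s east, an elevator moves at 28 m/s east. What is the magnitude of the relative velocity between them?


Given: v_A = 15 m/s east, v_B = 28 m/s east
Both move in the same direction; relative speed = |v_A - v_B|
|15 - 28| = |-13|
= 13 m/s

13 m/s


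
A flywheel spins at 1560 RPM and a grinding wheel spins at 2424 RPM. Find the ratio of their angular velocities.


Given: RPM_A = 1560, RPM_B = 2424
omega = 2*pi*RPM/60, so omega_A/omega_B = RPM_A / RPM_B
omega_A/omega_B = 1560 / 2424
omega_A/omega_B = 65/101

65/101


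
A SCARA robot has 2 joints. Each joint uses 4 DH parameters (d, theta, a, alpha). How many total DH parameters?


Given: 2 joints, 4 DH parameters per joint (d, theta, a, alpha)
Total DH parameters = number_of_joints * 4
Total = 2 * 4
Total = 8

8


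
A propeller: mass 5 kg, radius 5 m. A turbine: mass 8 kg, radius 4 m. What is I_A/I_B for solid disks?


Given: M1=5 kg, R1=5 m, M2=8 kg, R2=4 m
For a disk: I = (1/2)*M*R^2, so I_A/I_B = (M1*R1^2)/(M2*R2^2)
M1*R1^2 = 5*25 = 125
M2*R2^2 = 8*16 = 128
I_A/I_B = 125/128 = 125/128

125/128


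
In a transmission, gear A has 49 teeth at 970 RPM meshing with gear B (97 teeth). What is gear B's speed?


Given: N1 = 49 teeth, w1 = 970 RPM, N2 = 97 teeth
Using N1*w1 = N2*w2
w2 = N1*w1 / N2
w2 = 49*970 / 97
w2 = 47530 / 97
w2 = 490 RPM

490 RPM


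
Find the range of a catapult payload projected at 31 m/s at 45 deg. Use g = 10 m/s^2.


Given: v0 = 31 m/s, theta = 45 deg, g = 10 m/s^2
sin(2*45) = sin(90) = 1
Using R = v0^2 * sin(2*theta) / g
R = 31^2 * 1 / 10
R = 961 / 10
R = 961/10 m

961/10 m


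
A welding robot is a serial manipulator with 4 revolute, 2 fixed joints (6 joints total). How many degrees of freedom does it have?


Given: serial robot with 4 revolute, 2 fixed joints
DOF contribution per joint type: revolute=1, prismatic=1, spherical=3, fixed=0
DOF = 4*1 + 2*0
DOF = 4

4


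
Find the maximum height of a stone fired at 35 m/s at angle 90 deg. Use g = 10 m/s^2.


Given: v0 = 35 m/s, theta = 90 deg, g = 10 m/s^2
sin^2(90) = 1
Using H = v0^2 * sin^2(theta) / (2*g)
H = 35^2 * 1 / (2*10)
H = 1225 * 1 / 20
H = 1225 / 20
H = 245/4 m

245/4 m


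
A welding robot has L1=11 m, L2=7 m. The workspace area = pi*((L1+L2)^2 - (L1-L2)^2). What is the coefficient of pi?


Given: L1 = 11, L2 = 7
(L1+L2)^2 = (18)^2 = 324
(L1-L2)^2 = (4)^2 = 16
Difference = 324 - 16 = 308
This equals 4*L1*L2 = 4*11*7 = 308
Workspace area = 308*pi

308


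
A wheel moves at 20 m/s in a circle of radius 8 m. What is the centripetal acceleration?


Given: v = 20 m/s, r = 8 m
Using a_c = v^2 / r
a_c = 20^2 / 8
a_c = 400 / 8
a_c = 50 m/s^2

50 m/s^2


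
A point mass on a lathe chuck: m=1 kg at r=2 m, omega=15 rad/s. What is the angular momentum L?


Given: m = 1 kg, r = 2 m, omega = 15 rad/s
For a point mass: I = m*r^2
I = 1*2^2 = 1*4 = 4
L = I*omega = 4*15
L = 60 kg*m^2/s

60 kg*m^2/s


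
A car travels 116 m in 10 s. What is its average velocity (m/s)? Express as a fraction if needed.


Given: distance d = 116 m, time t = 10 s
Using v = d / t
v = 116 / 10
v = 58/5 m/s

58/5 m/s


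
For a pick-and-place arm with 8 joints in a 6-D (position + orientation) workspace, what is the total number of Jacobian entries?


Given: task space dimension = 6, joints = 8
Jacobian is a 6 x 8 matrix
Total entries = rows * columns
Total = 6 * 8
Total = 48

48


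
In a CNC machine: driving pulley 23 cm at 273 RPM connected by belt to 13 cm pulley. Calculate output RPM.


Given: D1 = 23 cm, w1 = 273 RPM, D2 = 13 cm
Using D1*w1 = D2*w2
w2 = D1*w1 / D2
w2 = 23*273 / 13
w2 = 6279 / 13
w2 = 483 RPM

483 RPM


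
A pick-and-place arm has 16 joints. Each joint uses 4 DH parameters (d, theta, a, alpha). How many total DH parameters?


Given: 16 joints, 4 DH parameters per joint (d, theta, a, alpha)
Total DH parameters = number_of_joints * 4
Total = 16 * 4
Total = 64

64


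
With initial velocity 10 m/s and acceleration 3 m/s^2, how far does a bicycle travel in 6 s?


Given: v0 = 10 m/s, a = 3 m/s^2, t = 6 s
Using s = v0*t + (1/2)*a*t^2
s = 10*6 + (1/2)*3*6^2
s = 60 + (1/2)*108
s = 60 + 54
s = 114

114 m


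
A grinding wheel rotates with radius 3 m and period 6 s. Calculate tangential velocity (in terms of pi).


Given: radius r = 3 m, period T = 6 s
Using v = 2*pi*r / T
v = 2*pi*3 / 6
v = 6*pi / 6
v = 1*pi m/s

1*pi m/s


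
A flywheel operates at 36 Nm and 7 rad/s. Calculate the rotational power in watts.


Given: tau = 36 Nm, omega = 7 rad/s
Using P = tau * omega
P = 36 * 7
P = 252 W

252 W


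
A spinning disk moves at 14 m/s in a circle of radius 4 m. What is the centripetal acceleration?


Given: v = 14 m/s, r = 4 m
Using a_c = v^2 / r
a_c = 14^2 / 4
a_c = 196 / 4
a_c = 49 m/s^2

49 m/s^2


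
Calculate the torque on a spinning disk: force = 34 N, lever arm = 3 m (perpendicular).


Given: F = 34 N, r = 3 m, angle = 90 deg (perpendicular)
Using tau = F * r * sin(90)
sin(90) = 1
tau = 34 * 3 * 1
tau = 102 Nm

102 Nm


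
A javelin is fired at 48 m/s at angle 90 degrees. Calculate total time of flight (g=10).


Given: v0 = 48 m/s, theta = 90 deg, g = 10 m/s^2
sin(90) = 1
Using T = 2*v0*sin(theta) / g
T = 2*48*1 / 10
T = 96 / 10
T = 48/5 s

48/5 s


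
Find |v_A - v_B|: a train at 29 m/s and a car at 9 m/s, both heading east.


Given: v_A = 29 m/s east, v_B = 9 m/s east
Both move in the same direction; relative speed = |v_A - v_B|
|29 - 9| = |20|
= 20 m/s

20 m/s


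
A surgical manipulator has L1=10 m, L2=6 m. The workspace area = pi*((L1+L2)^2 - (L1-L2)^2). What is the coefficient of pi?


Given: L1 = 10, L2 = 6
(L1+L2)^2 = (16)^2 = 256
(L1-L2)^2 = (4)^2 = 16
Difference = 256 - 16 = 240
This equals 4*L1*L2 = 4*10*6 = 240
Workspace area = 240*pi

240


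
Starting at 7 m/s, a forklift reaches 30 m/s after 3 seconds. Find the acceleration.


Given: initial velocity v0 = 7 m/s, final velocity v = 30 m/s, time t = 3 s
Using a = (v - v0) / t
a = (30 - 7) / 3
a = 23 / 3
a = 23/3 m/s^2

23/3 m/s^2


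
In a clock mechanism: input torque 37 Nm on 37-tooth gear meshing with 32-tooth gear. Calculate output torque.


Given: N1 = 37, N2 = 32, T1 = 37 Nm
Using T2/T1 = N2/N1
T2 = T1 * N2 / N1
T2 = 37 * 32 / 37
T2 = 1184 / 37
T2 = 32 Nm

32 Nm


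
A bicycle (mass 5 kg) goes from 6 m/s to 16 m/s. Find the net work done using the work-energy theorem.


Given: m = 5 kg, v0 = 6 m/s, v = 16 m/s
Using W = (1/2)*m*(v^2 - v0^2)
v^2 = 16^2 = 256
v0^2 = 6^2 = 36
v^2 - v0^2 = 256 - 36 = 220
W = (1/2)*5*220 = 550 J

550 J


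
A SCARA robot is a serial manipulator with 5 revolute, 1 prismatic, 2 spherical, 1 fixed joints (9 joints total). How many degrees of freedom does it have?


Given: serial robot with 5 revolute, 1 prismatic, 2 spherical, 1 fixed joints
DOF contribution per joint type: revolute=1, prismatic=1, spherical=3, fixed=0
DOF = 5*1 + 1*1 + 2*3 + 1*0
DOF = 12

12


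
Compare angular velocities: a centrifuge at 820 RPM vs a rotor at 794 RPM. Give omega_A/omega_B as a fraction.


Given: RPM_A = 820, RPM_B = 794
omega = 2*pi*RPM/60, so omega_A/omega_B = RPM_A / RPM_B
omega_A/omega_B = 820 / 794
omega_A/omega_B = 410/397

410/397


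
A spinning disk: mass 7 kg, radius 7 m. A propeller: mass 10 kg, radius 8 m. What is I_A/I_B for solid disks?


Given: M1=7 kg, R1=7 m, M2=10 kg, R2=8 m
For a disk: I = (1/2)*M*R^2, so I_A/I_B = (M1*R1^2)/(M2*R2^2)
M1*R1^2 = 7*49 = 343
M2*R2^2 = 10*64 = 640
I_A/I_B = 343/640 = 343/640

343/640


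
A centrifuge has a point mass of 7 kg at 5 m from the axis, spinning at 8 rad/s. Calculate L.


Given: m = 7 kg, r = 5 m, omega = 8 rad/s
For a point mass: I = m*r^2
I = 7*5^2 = 7*25 = 175
L = I*omega = 175*8
L = 1400 kg*m^2/s

1400 kg*m^2/s


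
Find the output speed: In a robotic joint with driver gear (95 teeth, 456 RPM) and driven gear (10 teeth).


Given: N1 = 95 teeth, w1 = 456 RPM, N2 = 10 teeth
Using N1*w1 = N2*w2
w2 = N1*w1 / N2
w2 = 95*456 / 10
w2 = 43320 / 10
w2 = 4332 RPM

4332 RPM


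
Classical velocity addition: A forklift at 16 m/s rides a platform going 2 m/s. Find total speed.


Given: object velocity = 16 m/s, platform velocity = 2 m/s (same direction)
Using classical velocity addition: v_total = v_object + v_platform
v_total = 16 + 2
v_total = 18 m/s

18 m/s


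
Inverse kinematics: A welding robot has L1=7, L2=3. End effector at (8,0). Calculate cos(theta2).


Given: L1 = 7, L2 = 3, target (x, y) = (8, 0)
Using cos(theta2) = (x^2 + y^2 - L1^2 - L2^2) / (2*L1*L2)
x^2 + y^2 = 8^2 + 0 = 64
L1^2 + L2^2 = 49 + 9 = 58
Numerator = 64 - 58 = 6
Denominator = 2*7*3 = 42
cos(theta2) = 6/42 = 1/7

1/7


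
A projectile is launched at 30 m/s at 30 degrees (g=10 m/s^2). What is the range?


Given: v0 = 30 m/s, theta = 30 deg, g = 10 m/s^2
sin(2*30) = sin(60) = sqrt(3)/2
Using R = v0^2 * sin(2*theta) / g
R = 30^2 * (sqrt(3)/2) / 10
R = 900 * sqrt(3) / 20
R = 45*sqrt(3) m

45*sqrt(3) m


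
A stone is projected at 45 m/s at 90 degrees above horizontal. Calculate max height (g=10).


Given: v0 = 45 m/s, theta = 90 deg, g = 10 m/s^2
sin^2(90) = 1
Using H = v0^2 * sin^2(theta) / (2*g)
H = 45^2 * 1 / (2*10)
H = 2025 * 1 / 20
H = 2025 / 20
H = 405/4 m

405/4 m


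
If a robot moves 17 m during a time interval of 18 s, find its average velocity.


Given: distance d = 17 m, time t = 18 s
Using v = d / t
v = 17 / 18
v = 17/18 m/s

17/18 m/s


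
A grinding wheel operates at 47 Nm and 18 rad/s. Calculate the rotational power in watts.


Given: tau = 47 Nm, omega = 18 rad/s
Using P = tau * omega
P = 47 * 18
P = 846 W

846 W


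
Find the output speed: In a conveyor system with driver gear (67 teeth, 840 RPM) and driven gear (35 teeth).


Given: N1 = 67 teeth, w1 = 840 RPM, N2 = 35 teeth
Using N1*w1 = N2*w2
w2 = N1*w1 / N2
w2 = 67*840 / 35
w2 = 56280 / 35
w2 = 1608 RPM

1608 RPM


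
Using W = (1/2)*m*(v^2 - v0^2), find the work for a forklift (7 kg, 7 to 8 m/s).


Given: m = 7 kg, v0 = 7 m/s, v = 8 m/s
Using W = (1/2)*m*(v^2 - v0^2)
v^2 = 8^2 = 64
v0^2 = 7^2 = 49
v^2 - v0^2 = 64 - 49 = 15
W = (1/2)*7*15 = 105/2 J

105/2 J


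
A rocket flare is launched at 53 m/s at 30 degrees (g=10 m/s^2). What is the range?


Given: v0 = 53 m/s, theta = 30 deg, g = 10 m/s^2
sin(2*30) = sin(60) = sqrt(3)/2
Using R = v0^2 * sin(2*theta) / g
R = 53^2 * (sqrt(3)/2) / 10
R = 2809 * sqrt(3) / 20
R = 2809/20*sqrt(3) m

2809/20*sqrt(3) m


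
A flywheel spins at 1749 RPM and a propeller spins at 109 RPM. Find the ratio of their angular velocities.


Given: RPM_A = 1749, RPM_B = 109
omega = 2*pi*RPM/60, so omega_A/omega_B = RPM_A / RPM_B
omega_A/omega_B = 1749 / 109
omega_A/omega_B = 1749/109

1749/109


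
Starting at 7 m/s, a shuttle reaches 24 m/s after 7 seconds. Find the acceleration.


Given: initial velocity v0 = 7 m/s, final velocity v = 24 m/s, time t = 7 s
Using a = (v - v0) / t
a = (24 - 7) / 7
a = 17 / 7
a = 17/7 m/s^2

17/7 m/s^2


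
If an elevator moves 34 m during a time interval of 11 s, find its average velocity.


Given: distance d = 34 m, time t = 11 s
Using v = d / t
v = 34 / 11
v = 34/11 m/s

34/11 m/s


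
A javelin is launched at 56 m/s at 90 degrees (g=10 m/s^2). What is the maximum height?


Given: v0 = 56 m/s, theta = 90 deg, g = 10 m/s^2
sin^2(90) = 1
Using H = v0^2 * sin^2(theta) / (2*g)
H = 56^2 * 1 / (2*10)
H = 3136 * 1 / 20
H = 3136 / 20
H = 784/5 m

784/5 m


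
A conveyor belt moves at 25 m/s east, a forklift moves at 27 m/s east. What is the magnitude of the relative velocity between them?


Given: v_A = 25 m/s east, v_B = 27 m/s east
Both move in the same direction; relative speed = |v_A - v_B|
|25 - 27| = |-2|
= 2 m/s

2 m/s


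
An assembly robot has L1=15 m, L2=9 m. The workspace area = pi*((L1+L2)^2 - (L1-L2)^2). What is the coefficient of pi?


Given: L1 = 15, L2 = 9
(L1+L2)^2 = (24)^2 = 576
(L1-L2)^2 = (6)^2 = 36
Difference = 576 - 36 = 540
This equals 4*L1*L2 = 4*15*9 = 540
Workspace area = 540*pi

540


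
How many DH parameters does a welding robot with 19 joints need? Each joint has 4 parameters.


Given: 19 joints, 4 DH parameters per joint (d, theta, a, alpha)
Total DH parameters = number_of_joints * 4
Total = 19 * 4
Total = 76

76


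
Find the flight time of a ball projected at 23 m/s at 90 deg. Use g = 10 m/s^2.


Given: v0 = 23 m/s, theta = 90 deg, g = 10 m/s^2
sin(90) = 1
Using T = 2*v0*sin(theta) / g
T = 2*23*1 / 10
T = 46 / 10
T = 23/5 s

23/5 s


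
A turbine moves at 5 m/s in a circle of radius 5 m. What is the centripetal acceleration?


Given: v = 5 m/s, r = 5 m
Using a_c = v^2 / r
a_c = 5^2 / 5
a_c = 25 / 5
a_c = 5 m/s^2

5 m/s^2


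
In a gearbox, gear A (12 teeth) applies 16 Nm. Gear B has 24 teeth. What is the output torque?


Given: N1 = 12, N2 = 24, T1 = 16 Nm
Using T2/T1 = N2/N1
T2 = T1 * N2 / N1
T2 = 16 * 24 / 12
T2 = 384 / 12
T2 = 32 Nm

32 Nm


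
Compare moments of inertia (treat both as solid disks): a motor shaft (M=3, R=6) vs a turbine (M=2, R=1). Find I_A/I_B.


Given: M1=3 kg, R1=6 m, M2=2 kg, R2=1 m
For a disk: I = (1/2)*M*R^2, so I_A/I_B = (M1*R1^2)/(M2*R2^2)
M1*R1^2 = 3*36 = 108
M2*R2^2 = 2*1 = 2
I_A/I_B = 108/2 = 54

54


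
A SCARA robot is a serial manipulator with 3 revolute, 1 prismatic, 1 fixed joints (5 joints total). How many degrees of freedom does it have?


Given: serial robot with 3 revolute, 1 prismatic, 1 fixed joints
DOF contribution per joint type: revolute=1, prismatic=1, spherical=3, fixed=0
DOF = 3*1 + 1*1 + 1*0
DOF = 4

4


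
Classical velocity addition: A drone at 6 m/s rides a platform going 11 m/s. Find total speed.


Given: object velocity = 6 m/s, platform velocity = 11 m/s (same direction)
Using classical velocity addition: v_total = v_object + v_platform
v_total = 6 + 11
v_total = 17 m/s

17 m/s


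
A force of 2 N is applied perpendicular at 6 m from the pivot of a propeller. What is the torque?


Given: F = 2 N, r = 6 m, angle = 90 deg (perpendicular)
Using tau = F * r * sin(90)
sin(90) = 1
tau = 2 * 6 * 1
tau = 12 Nm

12 Nm


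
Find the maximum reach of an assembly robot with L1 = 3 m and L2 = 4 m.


Given: L1 = 3 m, L2 = 4 m
For a 2-link planar arm, max reach = L1 + L2 (fully extended)
Max reach = 3 + 4
Max reach = 7 m

7 m


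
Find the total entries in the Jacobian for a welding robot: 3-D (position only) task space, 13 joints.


Given: task space dimension = 3, joints = 13
Jacobian is a 3 x 13 matrix
Total entries = rows * columns
Total = 3 * 13
Total = 39

39


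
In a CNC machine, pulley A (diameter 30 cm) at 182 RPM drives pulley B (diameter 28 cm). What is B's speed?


Given: D1 = 30 cm, w1 = 182 RPM, D2 = 28 cm
Using D1*w1 = D2*w2
w2 = D1*w1 / D2
w2 = 30*182 / 28
w2 = 5460 / 28
w2 = 195 RPM

195 RPM


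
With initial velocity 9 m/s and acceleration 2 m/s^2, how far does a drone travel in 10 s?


Given: v0 = 9 m/s, a = 2 m/s^2, t = 10 s
Using s = v0*t + (1/2)*a*t^2
s = 9*10 + (1/2)*2*10^2
s = 90 + (1/2)*200
s = 90 + 100
s = 190

190 m


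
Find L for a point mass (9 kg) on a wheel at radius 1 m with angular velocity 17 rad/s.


Given: m = 9 kg, r = 1 m, omega = 17 rad/s
For a point mass: I = m*r^2
I = 9*1^2 = 9*1 = 9
L = I*omega = 9*17
L = 153 kg*m^2/s

153 kg*m^2/s


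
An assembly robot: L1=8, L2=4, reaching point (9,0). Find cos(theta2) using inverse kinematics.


Given: L1 = 8, L2 = 4, target (x, y) = (9, 0)
Using cos(theta2) = (x^2 + y^2 - L1^2 - L2^2) / (2*L1*L2)
x^2 + y^2 = 9^2 + 0 = 81
L1^2 + L2^2 = 64 + 16 = 80
Numerator = 81 - 80 = 1
Denominator = 2*8*4 = 64
cos(theta2) = 1/64 = 1/64

1/64


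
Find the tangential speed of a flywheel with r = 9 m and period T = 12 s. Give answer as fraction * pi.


Given: radius r = 9 m, period T = 12 s
Using v = 2*pi*r / T
v = 2*pi*9 / 12
v = 18*pi / 12
v = 3/2*pi m/s

3/2*pi m/s


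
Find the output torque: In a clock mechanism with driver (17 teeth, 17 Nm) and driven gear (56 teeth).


Given: N1 = 17, N2 = 56, T1 = 17 Nm
Using T2/T1 = N2/N1
T2 = T1 * N2 / N1
T2 = 17 * 56 / 17
T2 = 952 / 17
T2 = 56 Nm

56 Nm


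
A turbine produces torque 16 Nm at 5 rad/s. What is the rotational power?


Given: tau = 16 Nm, omega = 5 rad/s
Using P = tau * omega
P = 16 * 5
P = 80 W

80 W


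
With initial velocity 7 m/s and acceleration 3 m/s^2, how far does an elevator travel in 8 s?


Given: v0 = 7 m/s, a = 3 m/s^2, t = 8 s
Using s = v0*t + (1/2)*a*t^2
s = 7*8 + (1/2)*3*8^2
s = 56 + (1/2)*192
s = 56 + 96
s = 152

152 m


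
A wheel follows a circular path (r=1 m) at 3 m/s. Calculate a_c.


Given: v = 3 m/s, r = 1 m
Using a_c = v^2 / r
a_c = 3^2 / 1
a_c = 9 / 1
a_c = 9 m/s^2

9 m/s^2


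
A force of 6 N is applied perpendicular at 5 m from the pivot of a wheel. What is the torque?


Given: F = 6 N, r = 5 m, angle = 90 deg (perpendicular)
Using tau = F * r * sin(90)
sin(90) = 1
tau = 6 * 5 * 1
tau = 30 Nm

30 Nm


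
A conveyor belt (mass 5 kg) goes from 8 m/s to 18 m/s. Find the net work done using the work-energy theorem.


Given: m = 5 kg, v0 = 8 m/s, v = 18 m/s
Using W = (1/2)*m*(v^2 - v0^2)
v^2 = 18^2 = 324
v0^2 = 8^2 = 64
v^2 - v0^2 = 324 - 64 = 260
W = (1/2)*5*260 = 650 J

650 J


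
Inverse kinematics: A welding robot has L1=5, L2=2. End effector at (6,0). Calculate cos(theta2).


Given: L1 = 5, L2 = 2, target (x, y) = (6, 0)
Using cos(theta2) = (x^2 + y^2 - L1^2 - L2^2) / (2*L1*L2)
x^2 + y^2 = 6^2 + 0 = 36
L1^2 + L2^2 = 25 + 4 = 29
Numerator = 36 - 29 = 7
Denominator = 2*5*2 = 20
cos(theta2) = 7/20 = 7/20

7/20


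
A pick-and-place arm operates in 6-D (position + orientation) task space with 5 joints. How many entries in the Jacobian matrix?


Given: task space dimension = 6, joints = 5
Jacobian is a 6 x 5 matrix
Total entries = rows * columns
Total = 6 * 5
Total = 30

30


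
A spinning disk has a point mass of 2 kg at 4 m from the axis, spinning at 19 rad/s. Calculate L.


Given: m = 2 kg, r = 4 m, omega = 19 rad/s
For a point mass: I = m*r^2
I = 2*4^2 = 2*16 = 32
L = I*omega = 32*19
L = 608 kg*m^2/s

608 kg*m^2/s


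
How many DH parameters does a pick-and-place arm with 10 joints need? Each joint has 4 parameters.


Given: 10 joints, 4 DH parameters per joint (d, theta, a, alpha)
Total DH parameters = number_of_joints * 4
Total = 10 * 4
Total = 40

40


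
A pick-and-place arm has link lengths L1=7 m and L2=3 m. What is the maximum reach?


Given: L1 = 7 m, L2 = 3 m
For a 2-link planar arm, max reach = L1 + L2 (fully extended)
Max reach = 7 + 3
Max reach = 10 m

10 m


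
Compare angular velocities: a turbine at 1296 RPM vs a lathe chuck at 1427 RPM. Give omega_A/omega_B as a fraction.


Given: RPM_A = 1296, RPM_B = 1427
omega = 2*pi*RPM/60, so omega_A/omega_B = RPM_A / RPM_B
omega_A/omega_B = 1296 / 1427
omega_A/omega_B = 1296/1427

1296/1427


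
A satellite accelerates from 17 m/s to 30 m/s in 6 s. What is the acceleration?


Given: initial velocity v0 = 17 m/s, final velocity v = 30 m/s, time t = 6 s
Using a = (v - v0) / t
a = (30 - 17) / 6
a = 13 / 6
a = 13/6 m/s^2

13/6 m/s^2


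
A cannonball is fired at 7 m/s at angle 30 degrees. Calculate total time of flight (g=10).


Given: v0 = 7 m/s, theta = 30 deg, g = 10 m/s^2
sin(30) = 1/2
Using T = 2*v0*sin(theta) / g
T = 2*7*1/2 / 10
T = 7 / 10
T = 7/10 s

7/10 s


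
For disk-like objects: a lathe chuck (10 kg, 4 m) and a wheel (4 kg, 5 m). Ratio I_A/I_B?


Given: M1=10 kg, R1=4 m, M2=4 kg, R2=5 m
For a disk: I = (1/2)*M*R^2, so I_A/I_B = (M1*R1^2)/(M2*R2^2)
M1*R1^2 = 10*16 = 160
M2*R2^2 = 4*25 = 100
I_A/I_B = 160/100 = 8/5

8/5


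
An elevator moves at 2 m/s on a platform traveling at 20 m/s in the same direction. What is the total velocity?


Given: object velocity = 2 m/s, platform velocity = 20 m/s (same direction)
Using classical velocity addition: v_total = v_object + v_platform
v_total = 2 + 20
v_total = 22 m/s

22 m/s


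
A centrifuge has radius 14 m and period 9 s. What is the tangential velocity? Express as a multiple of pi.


Given: radius r = 14 m, period T = 9 s
Using v = 2*pi*r / T
v = 2*pi*14 / 9
v = 28*pi / 9
v = 28/9*pi m/s

28/9*pi m/s


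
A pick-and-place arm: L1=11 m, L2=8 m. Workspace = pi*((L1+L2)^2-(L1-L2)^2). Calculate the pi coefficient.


Given: L1 = 11, L2 = 8
(L1+L2)^2 = (19)^2 = 361
(L1-L2)^2 = (3)^2 = 9
Difference = 361 - 9 = 352
This equals 4*L1*L2 = 4*11*8 = 352
Workspace area = 352*pi

352


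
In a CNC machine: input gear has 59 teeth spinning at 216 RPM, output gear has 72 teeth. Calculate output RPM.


Given: N1 = 59 teeth, w1 = 216 RPM, N2 = 72 teeth
Using N1*w1 = N2*w2
w2 = N1*w1 / N2
w2 = 59*216 / 72
w2 = 12744 / 72
w2 = 177 RPM

177 RPM


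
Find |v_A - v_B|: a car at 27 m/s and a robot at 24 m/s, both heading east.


Given: v_A = 27 m/s east, v_B = 24 m/s east
Both move in the same direction; relative speed = |v_A - v_B|
|27 - 24| = |3|
= 3 m/s

3 m/s


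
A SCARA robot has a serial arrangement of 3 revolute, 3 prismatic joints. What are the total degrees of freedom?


Given: serial robot with 3 revolute, 3 prismatic joints
DOF contribution per joint type: revolute=1, prismatic=1, spherical=3, fixed=0
DOF = 3*1 + 3*1
DOF = 6

6


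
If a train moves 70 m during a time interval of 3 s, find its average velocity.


Given: distance d = 70 m, time t = 3 s
Using v = d / t
v = 70 / 3
v = 70/3 m/s

70/3 m/s


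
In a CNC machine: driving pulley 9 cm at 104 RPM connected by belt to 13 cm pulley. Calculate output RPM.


Given: D1 = 9 cm, w1 = 104 RPM, D2 = 13 cm
Using D1*w1 = D2*w2
w2 = D1*w1 / D2
w2 = 9*104 / 13
w2 = 936 / 13
w2 = 72 RPM

72 RPM


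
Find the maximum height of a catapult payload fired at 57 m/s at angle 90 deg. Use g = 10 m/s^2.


Given: v0 = 57 m/s, theta = 90 deg, g = 10 m/s^2
sin^2(90) = 1
Using H = v0^2 * sin^2(theta) / (2*g)
H = 57^2 * 1 / (2*10)
H = 3249 * 1 / 20
H = 3249 / 20
H = 3249/20 m

3249/20 m


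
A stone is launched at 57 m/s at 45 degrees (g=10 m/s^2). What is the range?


Given: v0 = 57 m/s, theta = 45 deg, g = 10 m/s^2
sin(2*45) = sin(90) = 1
Using R = v0^2 * sin(2*theta) / g
R = 57^2 * 1 / 10
R = 3249 / 10
R = 3249/10 m

3249/10 m


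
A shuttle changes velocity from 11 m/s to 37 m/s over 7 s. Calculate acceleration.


Given: initial velocity v0 = 11 m/s, final velocity v = 37 m/s, time t = 7 s
Using a = (v - v0) / t
a = (37 - 11) / 7
a = 26 / 7
a = 26/7 m/s^2

26/7 m/s^2


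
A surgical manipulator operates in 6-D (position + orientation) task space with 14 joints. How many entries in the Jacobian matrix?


Given: task space dimension = 6, joints = 14
Jacobian is a 6 x 14 matrix
Total entries = rows * columns
Total = 6 * 14
Total = 84

84


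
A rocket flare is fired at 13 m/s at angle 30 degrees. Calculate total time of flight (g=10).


Given: v0 = 13 m/s, theta = 30 deg, g = 10 m/s^2
sin(30) = 1/2
Using T = 2*v0*sin(theta) / g
T = 2*13*1/2 / 10
T = 13 / 10
T = 13/10 s

13/10 s


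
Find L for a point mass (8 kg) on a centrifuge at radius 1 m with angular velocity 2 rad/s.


Given: m = 8 kg, r = 1 m, omega = 2 rad/s
For a point mass: I = m*r^2
I = 8*1^2 = 8*1 = 8
L = I*omega = 8*2
L = 16 kg*m^2/s

16 kg*m^2/s


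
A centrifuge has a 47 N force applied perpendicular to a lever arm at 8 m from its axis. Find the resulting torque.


Given: F = 47 N, r = 8 m, angle = 90 deg (perpendicular)
Using tau = F * r * sin(90)
sin(90) = 1
tau = 47 * 8 * 1
tau = 376 Nm

376 Nm


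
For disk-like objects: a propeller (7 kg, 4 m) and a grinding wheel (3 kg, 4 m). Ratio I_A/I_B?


Given: M1=7 kg, R1=4 m, M2=3 kg, R2=4 m
For a disk: I = (1/2)*M*R^2, so I_A/I_B = (M1*R1^2)/(M2*R2^2)
M1*R1^2 = 7*16 = 112
M2*R2^2 = 3*16 = 48
I_A/I_B = 112/48 = 7/3

7/3


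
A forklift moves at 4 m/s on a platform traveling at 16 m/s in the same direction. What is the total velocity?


Given: object velocity = 4 m/s, platform velocity = 16 m/s (same direction)
Using classical velocity addition: v_total = v_object + v_platform
v_total = 4 + 16
v_total = 20 m/s

20 m/s


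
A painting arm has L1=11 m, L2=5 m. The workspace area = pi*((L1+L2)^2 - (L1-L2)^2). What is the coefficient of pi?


Given: L1 = 11, L2 = 5
(L1+L2)^2 = (16)^2 = 256
(L1-L2)^2 = (6)^2 = 36
Difference = 256 - 36 = 220
This equals 4*L1*L2 = 4*11*5 = 220
Workspace area = 220*pi

220


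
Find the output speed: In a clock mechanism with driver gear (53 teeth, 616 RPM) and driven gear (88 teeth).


Given: N1 = 53 teeth, w1 = 616 RPM, N2 = 88 teeth
Using N1*w1 = N2*w2
w2 = N1*w1 / N2
w2 = 53*616 / 88
w2 = 32648 / 88
w2 = 371 RPM

371 RPM


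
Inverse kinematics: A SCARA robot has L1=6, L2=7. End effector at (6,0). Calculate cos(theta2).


Given: L1 = 6, L2 = 7, target (x, y) = (6, 0)
Using cos(theta2) = (x^2 + y^2 - L1^2 - L2^2) / (2*L1*L2)
x^2 + y^2 = 6^2 + 0 = 36
L1^2 + L2^2 = 36 + 49 = 85
Numerator = 36 - 85 = -49
Denominator = 2*6*7 = 84
cos(theta2) = -49/84 = -7/12

-7/12


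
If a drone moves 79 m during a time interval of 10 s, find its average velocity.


Given: distance d = 79 m, time t = 10 s
Using v = d / t
v = 79 / 10
v = 79/10 m/s

79/10 m/s


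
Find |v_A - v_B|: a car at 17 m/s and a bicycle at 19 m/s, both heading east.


Given: v_A = 17 m/s east, v_B = 19 m/s east
Both move in the same direction; relative speed = |v_A - v_B|
|17 - 19| = |-2|
= 2 m/s

2 m/s


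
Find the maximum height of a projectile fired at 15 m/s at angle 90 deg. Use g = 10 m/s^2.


Given: v0 = 15 m/s, theta = 90 deg, g = 10 m/s^2
sin^2(90) = 1
Using H = v0^2 * sin^2(theta) / (2*g)
H = 15^2 * 1 / (2*10)
H = 225 * 1 / 20
H = 225 / 20
H = 45/4 m

45/4 m


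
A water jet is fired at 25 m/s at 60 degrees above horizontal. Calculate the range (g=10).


Given: v0 = 25 m/s, theta = 60 deg, g = 10 m/s^2
sin(2*60) = sin(120) = sqrt(3)/2
Using R = v0^2 * sin(2*theta) / g
R = 25^2 * (sqrt(3)/2) / 10
R = 625 * sqrt(3) / 20
R = 125/4*sqrt(3) m

125/4*sqrt(3) m


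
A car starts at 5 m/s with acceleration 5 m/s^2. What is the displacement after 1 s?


Given: v0 = 5 m/s, a = 5 m/s^2, t = 1 s
Using s = v0*t + (1/2)*a*t^2
s = 5*1 + (1/2)*5*1^2
s = 5 + (1/2)*5
s = 5 + 5/2
s = 15/2

15/2 m


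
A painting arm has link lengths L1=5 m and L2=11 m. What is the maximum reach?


Given: L1 = 5 m, L2 = 11 m
For a 2-link planar arm, max reach = L1 + L2 (fully extended)
Max reach = 5 + 11
Max reach = 16 m

16 m


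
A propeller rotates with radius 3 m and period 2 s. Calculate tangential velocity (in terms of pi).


Given: radius r = 3 m, period T = 2 s
Using v = 2*pi*r / T
v = 2*pi*3 / 2
v = 6*pi / 2
v = 3*pi m/s

3*pi m/s


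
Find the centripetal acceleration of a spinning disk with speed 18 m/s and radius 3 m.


Given: v = 18 m/s, r = 3 m
Using a_c = v^2 / r
a_c = 18^2 / 3
a_c = 324 / 3
a_c = 108 m/s^2

108 m/s^2


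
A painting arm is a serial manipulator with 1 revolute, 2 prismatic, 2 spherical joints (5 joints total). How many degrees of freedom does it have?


Given: serial robot with 1 revolute, 2 prismatic, 2 spherical joints
DOF contribution per joint type: revolute=1, prismatic=1, spherical=3, fixed=0
DOF = 1*1 + 2*1 + 2*3
DOF = 9

9


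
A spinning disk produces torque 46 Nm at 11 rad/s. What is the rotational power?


Given: tau = 46 Nm, omega = 11 rad/s
Using P = tau * omega
P = 46 * 11
P = 506 W

506 W


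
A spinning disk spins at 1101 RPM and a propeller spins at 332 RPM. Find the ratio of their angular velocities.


Given: RPM_A = 1101, RPM_B = 332
omega = 2*pi*RPM/60, so omega_A/omega_B = RPM_A / RPM_B
omega_A/omega_B = 1101 / 332
omega_A/omega_B = 1101/332

1101/332


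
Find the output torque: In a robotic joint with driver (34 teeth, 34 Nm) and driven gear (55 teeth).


Given: N1 = 34, N2 = 55, T1 = 34 Nm
Using T2/T1 = N2/N1
T2 = T1 * N2 / N1
T2 = 34 * 55 / 34
T2 = 1870 / 34
T2 = 55 Nm

55 Nm


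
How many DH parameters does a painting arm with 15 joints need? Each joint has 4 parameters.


Given: 15 joints, 4 DH parameters per joint (d, theta, a, alpha)
Total DH parameters = number_of_joints * 4
Total = 15 * 4
Total = 60

60


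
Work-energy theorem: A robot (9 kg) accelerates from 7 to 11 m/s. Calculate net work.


Given: m = 9 kg, v0 = 7 m/s, v = 11 m/s
Using W = (1/2)*m*(v^2 - v0^2)
v^2 = 11^2 = 121
v0^2 = 7^2 = 49
v^2 - v0^2 = 121 - 49 = 72
W = (1/2)*9*72 = 324 J

324 J


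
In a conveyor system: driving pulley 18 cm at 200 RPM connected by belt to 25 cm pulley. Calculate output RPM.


Given: D1 = 18 cm, w1 = 200 RPM, D2 = 25 cm
Using D1*w1 = D2*w2
w2 = D1*w1 / D2
w2 = 18*200 / 25
w2 = 3600 / 25
w2 = 144 RPM

144 RPM


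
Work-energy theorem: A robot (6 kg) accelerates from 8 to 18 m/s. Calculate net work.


Given: m = 6 kg, v0 = 8 m/s, v = 18 m/s
Using W = (1/2)*m*(v^2 - v0^2)
v^2 = 18^2 = 324
v0^2 = 8^2 = 64
v^2 - v0^2 = 324 - 64 = 260
W = (1/2)*6*260 = 780 J

780 J


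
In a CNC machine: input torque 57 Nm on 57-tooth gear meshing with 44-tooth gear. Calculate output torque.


Given: N1 = 57, N2 = 44, T1 = 57 Nm
Using T2/T1 = N2/N1
T2 = T1 * N2 / N1
T2 = 57 * 44 / 57
T2 = 2508 / 57
T2 = 44 Nm

44 Nm


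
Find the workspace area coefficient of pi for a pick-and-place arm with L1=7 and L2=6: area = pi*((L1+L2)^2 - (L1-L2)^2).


Given: L1 = 7, L2 = 6
(L1+L2)^2 = (13)^2 = 169
(L1-L2)^2 = (1)^2 = 1
Difference = 169 - 1 = 168
This equals 4*L1*L2 = 4*7*6 = 168
Workspace area = 168*pi

168


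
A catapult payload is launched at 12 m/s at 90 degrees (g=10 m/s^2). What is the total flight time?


Given: v0 = 12 m/s, theta = 90 deg, g = 10 m/s^2
sin(90) = 1
Using T = 2*v0*sin(theta) / g
T = 2*12*1 / 10
T = 24 / 10
T = 12/5 s

12/5 s


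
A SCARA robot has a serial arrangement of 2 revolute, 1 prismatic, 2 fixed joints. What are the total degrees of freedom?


Given: serial robot with 2 revolute, 1 prismatic, 2 fixed joints
DOF contribution per joint type: revolute=1, prismatic=1, spherical=3, fixed=0
DOF = 2*1 + 1*1 + 2*0
DOF = 3

3


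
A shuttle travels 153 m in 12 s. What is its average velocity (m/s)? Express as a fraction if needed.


Given: distance d = 153 m, time t = 12 s
Using v = d / t
v = 153 / 12
v = 51/4 m/s

51/4 m/s


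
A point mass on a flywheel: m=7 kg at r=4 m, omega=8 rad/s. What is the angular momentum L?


Given: m = 7 kg, r = 4 m, omega = 8 rad/s
For a point mass: I = m*r^2
I = 7*4^2 = 7*16 = 112
L = I*omega = 112*8
L = 896 kg*m^2/s

896 kg*m^2/s


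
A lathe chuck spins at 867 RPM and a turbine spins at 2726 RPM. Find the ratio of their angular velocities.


Given: RPM_A = 867, RPM_B = 2726
omega = 2*pi*RPM/60, so omega_A/omega_B = RPM_A / RPM_B
omega_A/omega_B = 867 / 2726
omega_A/omega_B = 867/2726

867/2726


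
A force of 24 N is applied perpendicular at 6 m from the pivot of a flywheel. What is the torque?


Given: F = 24 N, r = 6 m, angle = 90 deg (perpendicular)
Using tau = F * r * sin(90)
sin(90) = 1
tau = 24 * 6 * 1
tau = 144 Nm

144 Nm


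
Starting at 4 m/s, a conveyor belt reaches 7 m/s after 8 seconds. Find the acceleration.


Given: initial velocity v0 = 4 m/s, final velocity v = 7 m/s, time t = 8 s
Using a = (v - v0) / t
a = (7 - 4) / 8
a = 3 / 8
a = 3/8 m/s^2

3/8 m/s^2


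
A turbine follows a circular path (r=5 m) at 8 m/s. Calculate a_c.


Given: v = 8 m/s, r = 5 m
Using a_c = v^2 / r
a_c = 8^2 / 5
a_c = 64 / 5
a_c = 64/5 m/s^2

64/5 m/s^2


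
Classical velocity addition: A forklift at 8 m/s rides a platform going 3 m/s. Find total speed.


Given: object velocity = 8 m/s, platform velocity = 3 m/s (same direction)
Using classical velocity addition: v_total = v_object + v_platform
v_total = 8 + 3
v_total = 11 m/s

11 m/s


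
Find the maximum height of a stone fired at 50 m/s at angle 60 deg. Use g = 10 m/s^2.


Given: v0 = 50 m/s, theta = 60 deg, g = 10 m/s^2
sin^2(60) = 3/4
Using H = v0^2 * sin^2(theta) / (2*g)
H = 50^2 * 3/4 / (2*10)
H = 2500 * 3/4 / 20
H = 1875 / 20
H = 375/4 m

375/4 m
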